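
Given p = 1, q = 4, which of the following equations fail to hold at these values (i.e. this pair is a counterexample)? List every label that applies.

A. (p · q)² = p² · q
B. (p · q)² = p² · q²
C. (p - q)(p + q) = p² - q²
Evaluating each claim at the given values:
A. LHS = 16, RHS = 4 → fails here (LHS ≠ RHS)
B. LHS = 16, RHS = 16 → holds here (LHS = RHS)
C. LHS = -15, RHS = -15 → holds here (LHS = RHS)

Answer: A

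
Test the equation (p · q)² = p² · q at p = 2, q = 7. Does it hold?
Substituting p = 2, q = 7:

LHS = (2 · 7)² = 196
RHS = 2² · 7 = 28

LHS ≠ RHS, so the equation does not hold at this point.

Answer: Fails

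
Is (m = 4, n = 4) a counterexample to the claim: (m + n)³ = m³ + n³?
Yes

Substituting m = 4, n = 4:
LHS = (4 + 4)³ = 512
RHS = 4³ + 4³ = 128

Since LHS ≠ RHS, this pair disproves the claim.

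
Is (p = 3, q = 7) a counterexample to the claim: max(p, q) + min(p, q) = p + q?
No

Substituting p = 3, q = 7:
LHS = max(3, 7) + min(3, 7) = 10
RHS = 3 + 7 = 10

The sides agree, so this pair does not disprove the claim.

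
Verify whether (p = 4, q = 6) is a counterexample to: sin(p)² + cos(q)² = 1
Substituting p = 4, q = 6:
LHS = sin(4)² + cos(6)² ≈ 1.495
RHS = 1

Since LHS ≠ RHS, this pair disproves the claim.

Answer: Yes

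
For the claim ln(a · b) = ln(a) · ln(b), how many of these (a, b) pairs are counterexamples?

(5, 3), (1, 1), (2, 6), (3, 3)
Testing each pair:
(5, 3): LHS = ln(15) ≈ 2.708, RHS = ln(3)·ln(5) ≈ 1.768 → counterexample
(1, 1): LHS = 0, RHS = 0 → satisfies claim
(2, 6): LHS = ln(12) ≈ 2.485, RHS = ln(2)·ln(6) ≈ 1.242 → counterexample
(3, 3): LHS = ln(9) ≈ 2.197, RHS = ln(3)² ≈ 1.207 → counterexample

That makes 3 counterexamples.

Answer: 3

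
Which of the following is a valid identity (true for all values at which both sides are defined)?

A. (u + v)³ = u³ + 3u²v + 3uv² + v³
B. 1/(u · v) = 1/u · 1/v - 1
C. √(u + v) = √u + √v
A: holds — e.g. at (1, 1), both sides equal 8.
B: fails at (3, 7) — LHS = 1/21, RHS = -20/21.
C: fails at (6, 7) — LHS = √(13) ≈ 3.606, RHS = √(6) + √(7) ≈ 5.095.

Answer: A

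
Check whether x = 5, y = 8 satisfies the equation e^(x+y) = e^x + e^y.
Substituting x = 5, y = 8:

LHS = e^(5+8) = e^13 ≈ 442413.4
RHS = e^5 + e^8 ≈ 3129

LHS ≠ RHS, so the equation does not hold at this point.

Answer: Fails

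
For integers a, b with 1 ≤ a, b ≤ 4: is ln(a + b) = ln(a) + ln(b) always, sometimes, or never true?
It holds at (a, b) = (2, 2) (both sides equal ln(4) ≈ 1.386), but fails at (a, b) = (3, 2) (LHS = ln(5) ≈ 1.609, RHS = ln(2) + ln(3) ≈ 1.792).

Answer: Sometimes true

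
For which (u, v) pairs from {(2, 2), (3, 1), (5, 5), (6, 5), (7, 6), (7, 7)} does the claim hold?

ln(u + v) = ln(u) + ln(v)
(2, 2)

Testing each pair:
(2, 2): LHS = ln(4) ≈ 1.386, RHS = 2·ln(2) ≈ 1.386 → holds
(3, 1): LHS = ln(4) ≈ 1.386, RHS = ln(3) ≈ 1.099 → fails
(5, 5): LHS = ln(10) ≈ 2.303, RHS = 2·ln(5) ≈ 3.219 → fails
(6, 5): LHS = ln(11) ≈ 2.398, RHS = ln(5) + ln(6) ≈ 3.401 → fails
(7, 6): LHS = ln(13) ≈ 2.565, RHS = ln(6) + ln(7) ≈ 3.738 → fails
(7, 7): LHS = ln(14) ≈ 2.639, RHS = 2·ln(7) ≈ 3.892 → fails

1 of 6 pairs satisfies the claim.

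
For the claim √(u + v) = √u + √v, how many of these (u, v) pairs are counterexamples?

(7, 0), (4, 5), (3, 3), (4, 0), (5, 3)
3

Testing each pair:
(7, 0): LHS = √(7) ≈ 2.646, RHS = √(7) ≈ 2.646 → satisfies claim
(4, 5): LHS = 3, RHS = 2 + √(5) ≈ 4.236 → counterexample
(3, 3): LHS = √(6) ≈ 2.449, RHS = 2·√(3) ≈ 3.464 → counterexample
(4, 0): LHS = 2, RHS = 2 → satisfies claim
(5, 3): LHS = 2·√(2) ≈ 2.828, RHS = √(3) + √(5) ≈ 3.968 → counterexample

That makes 3 counterexamples.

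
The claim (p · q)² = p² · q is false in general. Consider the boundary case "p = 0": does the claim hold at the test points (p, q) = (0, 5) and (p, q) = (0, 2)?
At (0, 5): LHS = 0, RHS = 0 → equal
At (0, 2): LHS = 0, RHS = 0 → equal

So the claim does hold at both of these boundary points, even though it is not an identity.

Answer: Yes, holds at both test points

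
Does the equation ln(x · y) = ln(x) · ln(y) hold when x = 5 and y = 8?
Fails

Substituting x = 5, y = 8:

LHS = ln(5 · 8) = ln(40) ≈ 3.689
RHS = ln(5) · ln(8) ≈ 3.347

LHS ≠ RHS, so the equation does not hold at this point.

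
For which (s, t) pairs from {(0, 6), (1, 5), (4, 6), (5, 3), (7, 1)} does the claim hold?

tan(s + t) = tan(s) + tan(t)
Testing each pair:
(0, 6): LHS = tan(6) ≈ -0.291, RHS = tan(6) ≈ -0.291 → holds
(1, 5): LHS = tan(6) ≈ -0.291, RHS = tan(5) + tan(1) ≈ -1.823 → fails
(4, 6): LHS = tan(10) ≈ 0.6484, RHS = tan(6) + tan(4) ≈ 0.8668 → fails
(5, 3): LHS = tan(8) ≈ -6.8, RHS = tan(5) + tan(3) ≈ -3.523 → fails
(7, 1): LHS = tan(8) ≈ -6.8, RHS = tan(7) + tan(1) ≈ 2.429 → fails

1 of 5 pairs satisfies the claim.

Answer: (0, 6)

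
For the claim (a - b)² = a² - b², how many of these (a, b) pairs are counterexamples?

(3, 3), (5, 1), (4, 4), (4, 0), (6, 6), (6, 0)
1

Testing each pair:
(3, 3): LHS = 0, RHS = 0 → satisfies claim
(5, 1): LHS = 16, RHS = 24 → counterexample
(4, 4): LHS = 0, RHS = 0 → satisfies claim
(4, 0): LHS = 16, RHS = 16 → satisfies claim
(6, 6): LHS = 0, RHS = 0 → satisfies claim
(6, 0): LHS = 36, RHS = 36 → satisfies claim

That makes 1 counterexample.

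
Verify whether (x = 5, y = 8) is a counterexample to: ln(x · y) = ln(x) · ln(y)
Yes

Substituting x = 5, y = 8:
LHS = ln(5 · 8) = ln(40) ≈ 3.689
RHS = ln(5) · ln(8) ≈ 3.347

Since LHS ≠ RHS, this pair disproves the claim.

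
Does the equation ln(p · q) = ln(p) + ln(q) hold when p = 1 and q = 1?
Substituting p = 1, q = 1:

LHS = ln(1 · 1) = 0
RHS = ln(1) + ln(1) = 0

LHS = RHS, so the equation holds at this point.

Answer: Holds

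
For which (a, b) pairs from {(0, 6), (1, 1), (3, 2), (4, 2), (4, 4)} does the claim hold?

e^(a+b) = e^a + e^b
Testing each pair:
(0, 6): LHS = e^6 ≈ 403.4, RHS = 1 + e^6 ≈ 404.4 → fails
(1, 1): LHS = e^2 ≈ 7.389, RHS = 2·e ≈ 5.437 → fails
(3, 2): LHS = e^5 ≈ 148.4, RHS = e^2 + e^3 ≈ 27.47 → fails
(4, 2): LHS = e^6 ≈ 403.4, RHS = e^2 + e^4 ≈ 61.99 → fails
(4, 4): LHS = e^8 ≈ 2981, RHS = 2·e^4 ≈ 109.2 → fails

No pair satisfies the claim.

Answer: None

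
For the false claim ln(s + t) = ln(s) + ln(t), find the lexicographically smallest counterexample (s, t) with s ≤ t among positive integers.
Substituting (1, 1) into the claim:
LHS = ln(1 + 1) = ln(2) ≈ 0.6931
RHS = ln(1) + ln(1) = 0

Since LHS ≠ RHS, this pair disproves the claim, and no lexicographically smaller pair (s ≤ t, positive integers) does.

For instance (1, 7) is also a counterexample (LHS = ln(8) ≈ 2.079, RHS = ln(7) ≈ 1.946), but it's lexicographically larger.

Answer: (s, t) = (1, 1)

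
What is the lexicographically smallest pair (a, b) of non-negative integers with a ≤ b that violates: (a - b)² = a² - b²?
(a, b) = (0, 1)

At (0, 0): both sides equal 0, so it holds there.

Substituting (0, 1) into the claim:
LHS = (0 - 1)² = 1
RHS = 0² - 1² = -1

Since LHS ≠ RHS, this pair disproves the claim, and no lexicographically smaller pair (a ≤ b, non-negative integers) does.

For instance (6, 7) is also a counterexample (LHS = 1, RHS = -13), but it's lexicographically larger.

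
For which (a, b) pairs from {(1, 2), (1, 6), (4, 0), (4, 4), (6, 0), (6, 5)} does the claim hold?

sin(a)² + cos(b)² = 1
(4, 4)

Testing each pair:
(1, 2): LHS = cos(2)² + sin(1)² ≈ 0.8813, RHS = 1 → fails
(1, 6): LHS = sin(1)² + cos(6)² ≈ 1.63, RHS = 1 → fails
(4, 0): LHS = sin(4)² + 1 ≈ 1.573, RHS = 1 → fails
(4, 4): LHS = cos(4)² + sin(4)² = 1, RHS = 1 → holds
(6, 0): LHS = sin(6)² + 1 ≈ 1.078, RHS = 1 → fails
(6, 5): LHS = sin(6)² + cos(5)² ≈ 0.1585, RHS = 1 → fails

1 of 6 pairs satisfies the claim.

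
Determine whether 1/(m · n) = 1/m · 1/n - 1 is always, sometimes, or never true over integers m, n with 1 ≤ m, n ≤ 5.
Never true

The claim fails for every pair in the range. For instance at (m, n) = (3, 3): LHS = 1/9, RHS = -8/9.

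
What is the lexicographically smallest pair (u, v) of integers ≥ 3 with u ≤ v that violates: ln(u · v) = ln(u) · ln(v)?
Substituting (3, 3) into the claim:
LHS = ln(3 · 3) = ln(9) ≈ 2.197
RHS = ln(3) · ln(3) = ln(3)² ≈ 1.207

Since LHS ≠ RHS, this pair disproves the claim, and no lexicographically smaller pair (u ≤ v, integers ≥ 3) does.

For instance (3, 9) is also a counterexample (LHS = ln(27) ≈ 3.296, RHS = ln(3)·ln(9) ≈ 2.414), but it's lexicographically larger.

Answer: (u, v) = (3, 3)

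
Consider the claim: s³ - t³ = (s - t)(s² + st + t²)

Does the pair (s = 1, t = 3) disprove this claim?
No

Substituting s = 1, t = 3:
LHS = 1³ - 3³ = -26
RHS = (1 - 3)(1² + 1·3 + 3²) = -26

The sides agree, so this pair does not disprove the claim.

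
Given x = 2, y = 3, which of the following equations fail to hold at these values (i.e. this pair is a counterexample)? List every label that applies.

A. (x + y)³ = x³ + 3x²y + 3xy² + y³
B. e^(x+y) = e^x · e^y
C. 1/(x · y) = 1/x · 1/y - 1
Evaluating each claim at the given values:
A. LHS = 125, RHS = 125 → holds here (LHS = RHS)
B. LHS = e^5 ≈ 148.4, RHS = e^5 ≈ 148.4 → holds here (LHS = RHS)
C. LHS = 1/6, RHS = -5/6 → fails here (LHS ≠ RHS)

Answer: C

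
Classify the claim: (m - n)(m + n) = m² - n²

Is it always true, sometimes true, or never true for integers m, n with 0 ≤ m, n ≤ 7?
Always true

The identity holds for every pair in the range. For instance at (m, n) = (2, 1): both sides equal 3.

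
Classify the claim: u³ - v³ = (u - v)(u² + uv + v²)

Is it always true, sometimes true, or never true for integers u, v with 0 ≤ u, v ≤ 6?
Always true

The identity holds for every pair in the range. For instance at (u, v) = (6, 0): both sides equal 216.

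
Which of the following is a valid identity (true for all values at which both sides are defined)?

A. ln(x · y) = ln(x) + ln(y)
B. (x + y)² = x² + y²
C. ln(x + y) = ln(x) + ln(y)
A: holds — e.g. at (1, 5), both sides equal ln(5) ≈ 1.609.
B: fails at (1, 1) — LHS = 4, RHS = 2.
C: fails at (4, 6) — LHS = ln(10) ≈ 2.303, RHS = ln(4) + ln(6) ≈ 3.178.

Answer: A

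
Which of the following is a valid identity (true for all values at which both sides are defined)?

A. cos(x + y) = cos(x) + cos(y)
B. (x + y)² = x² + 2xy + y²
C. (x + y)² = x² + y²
B

A: fails at (4, 4) — LHS = cos(8) ≈ -0.1455, RHS = 2·cos(4) ≈ -1.307.
B: holds — e.g. at (1, 4), both sides equal 25.
C: fails at (2, 3) — LHS = 25, RHS = 13.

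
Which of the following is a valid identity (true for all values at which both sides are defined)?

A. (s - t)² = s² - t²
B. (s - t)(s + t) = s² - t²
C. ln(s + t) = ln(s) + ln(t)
A: fails at (4, 5) — LHS = 1, RHS = -9.
B: holds — e.g. at (5, 5), both sides equal 0.
C: fails at (2, 4) — LHS = ln(6) ≈ 1.792, RHS = ln(2) + ln(4) ≈ 2.079.

Answer: B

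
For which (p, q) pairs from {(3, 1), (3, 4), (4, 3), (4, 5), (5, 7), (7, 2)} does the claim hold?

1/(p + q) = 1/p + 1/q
None

Testing each pair:
(3, 1): LHS = 1/4, RHS = 4/3 → fails
(3, 4): LHS = 1/7, RHS = 7/12 → fails
(4, 3): LHS = 1/7, RHS = 7/12 → fails
(4, 5): LHS = 1/9, RHS = 9/20 → fails
(5, 7): LHS = 1/12, RHS = 12/35 → fails
(7, 2): LHS = 1/9, RHS = 9/14 → fails

No pair satisfies the claim.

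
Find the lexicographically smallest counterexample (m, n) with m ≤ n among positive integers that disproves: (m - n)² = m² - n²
Substituting (1, 2) into the claim:
LHS = (1 - 2)² = 1
RHS = 1² - 2² = -3

Since LHS ≠ RHS, this pair disproves the claim, and no lexicographically smaller pair (m ≤ n, positive integers) does.

For instance (4, 6) is also a counterexample (LHS = 4, RHS = -20), but it's lexicographically larger.

Answer: (m, n) = (1, 2)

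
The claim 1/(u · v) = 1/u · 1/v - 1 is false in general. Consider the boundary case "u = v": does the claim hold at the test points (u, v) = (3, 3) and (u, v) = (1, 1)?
No, fails at both test points

At (3, 3): LHS = 1/9 ≠ RHS = -8/9
At (1, 1): LHS = 1 ≠ RHS = 0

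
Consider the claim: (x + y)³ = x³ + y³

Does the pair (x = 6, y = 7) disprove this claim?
Substituting x = 6, y = 7:
LHS = (6 + 7)³ = 2197
RHS = 6³ + 7³ = 559

Since LHS ≠ RHS, this pair disproves the claim.

Answer: Yes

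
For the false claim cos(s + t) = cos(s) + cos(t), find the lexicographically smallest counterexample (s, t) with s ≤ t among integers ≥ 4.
(s, t) = (4, 4)

Substituting (4, 4) into the claim:
LHS = cos(4 + 4) = cos(8) ≈ -0.1455
RHS = cos(4) + cos(4) = 2·cos(4) ≈ -1.307

Since LHS ≠ RHS, this pair disproves the claim, and no lexicographically smaller pair (s ≤ t, integers ≥ 4) does.

For instance (4, 11) is also a counterexample (LHS = cos(15) ≈ -0.7597, RHS = cos(4) + cos(11) ≈ -0.6492), but it's lexicographically larger.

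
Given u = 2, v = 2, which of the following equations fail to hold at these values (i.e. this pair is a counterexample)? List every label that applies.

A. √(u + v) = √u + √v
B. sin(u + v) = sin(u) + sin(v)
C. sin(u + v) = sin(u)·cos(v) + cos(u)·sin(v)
A, B

Evaluating each claim at the given values:
A. LHS = 2, RHS = 2·√(2) ≈ 2.828 → fails here (LHS ≠ RHS)
B. LHS = sin(4) ≈ -0.7568, RHS = 2·sin(2) ≈ 1.819 → fails here (LHS ≠ RHS)
C. LHS = sin(4) ≈ -0.7568, RHS = 2·sin(2)·cos(2) ≈ -0.7568 → holds here (LHS = RHS)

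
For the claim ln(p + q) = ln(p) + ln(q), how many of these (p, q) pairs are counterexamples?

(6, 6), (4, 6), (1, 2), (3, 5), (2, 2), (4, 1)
Testing each pair:
(6, 6): LHS = ln(12) ≈ 2.485, RHS = 2·ln(6) ≈ 3.584 → counterexample
(4, 6): LHS = ln(10) ≈ 2.303, RHS = ln(4) + ln(6) ≈ 3.178 → counterexample
(1, 2): LHS = ln(3) ≈ 1.099, RHS = ln(2) ≈ 0.6931 → counterexample
(3, 5): LHS = ln(8) ≈ 2.079, RHS = ln(3) + ln(5) ≈ 2.708 → counterexample
(2, 2): LHS = ln(4) ≈ 1.386, RHS = 2·ln(2) ≈ 1.386 → satisfies claim
(4, 1): LHS = ln(5) ≈ 1.609, RHS = ln(4) ≈ 1.386 → counterexample

That makes 5 counterexamples.

Answer: 5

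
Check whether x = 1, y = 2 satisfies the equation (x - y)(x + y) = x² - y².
Holds

Substituting x = 1, y = 2:

LHS = (1 - 2)(1 + 2) = -3
RHS = 1² - 2² = -3

LHS = RHS, so the equation holds at this point.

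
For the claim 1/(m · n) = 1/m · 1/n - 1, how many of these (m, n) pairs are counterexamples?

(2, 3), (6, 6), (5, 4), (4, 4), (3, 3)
Testing each pair:
(2, 3): LHS = 1/6, RHS = -5/6 → counterexample
(6, 6): LHS = 1/36, RHS = -35/36 → counterexample
(5, 4): LHS = 1/20, RHS = -19/20 → counterexample
(4, 4): LHS = 1/16, RHS = -15/16 → counterexample
(3, 3): LHS = 1/9, RHS = -8/9 → counterexample

That makes 5 counterexamples.

Answer: 5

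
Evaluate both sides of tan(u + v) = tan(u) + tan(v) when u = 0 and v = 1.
LHS = tan(0 + 1) = tan(1) ≈ 1.557
RHS = tan(0) + tan(1) = tan(1) ≈ 1.557

LHS = RHS: the two sides agree.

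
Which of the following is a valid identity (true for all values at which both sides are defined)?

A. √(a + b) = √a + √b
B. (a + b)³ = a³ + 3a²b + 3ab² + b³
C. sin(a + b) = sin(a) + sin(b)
A: fails at (6, 7) — LHS = √(13) ≈ 3.606, RHS = √(6) + √(7) ≈ 5.095.
B: holds — e.g. at (2, 7), both sides equal 729.
C: fails at (3, 7) — LHS = sin(10) ≈ -0.544, RHS = sin(3) + sin(7) ≈ 0.7981.

Answer: B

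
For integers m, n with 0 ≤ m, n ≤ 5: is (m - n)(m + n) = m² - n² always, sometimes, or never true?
Always true

The identity holds for every pair in the range. For instance at (m, n) = (4, 4): both sides equal 0.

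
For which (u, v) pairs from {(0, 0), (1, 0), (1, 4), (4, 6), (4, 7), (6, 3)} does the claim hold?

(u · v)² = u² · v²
Testing each pair:
(0, 0): LHS = 0, RHS = 0 → holds
(1, 0): LHS = 0, RHS = 0 → holds
(1, 4): LHS = 16, RHS = 16 → holds
(4, 6): LHS = 576, RHS = 576 → holds
(4, 7): LHS = 784, RHS = 784 → holds
(6, 3): LHS = 324, RHS = 324 → holds

Every pair satisfies the claim.

Answer: All pairs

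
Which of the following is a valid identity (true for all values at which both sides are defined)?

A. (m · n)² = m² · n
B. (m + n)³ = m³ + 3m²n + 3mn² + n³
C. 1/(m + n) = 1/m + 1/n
A: fails at (4, 4) — LHS = 256, RHS = 64.
B: holds — e.g. at (3, 3), both sides equal 216.
C: fails at (2, 4) — LHS = 1/6, RHS = 3/4.

Answer: B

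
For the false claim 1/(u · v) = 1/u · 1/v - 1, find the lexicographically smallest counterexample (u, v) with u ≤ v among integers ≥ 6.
Substituting (6, 6) into the claim:
LHS = 1/(6 · 6) = 1/36
RHS = 1/6 · 1/6 - 1 = -35/36

Since LHS ≠ RHS, this pair disproves the claim, and no lexicographically smaller pair (u ≤ v, integers ≥ 6) does.

For instance (7, 7) is also a counterexample (LHS = 1/49, RHS = -48/49), but it's lexicographically larger.

Answer: (u, v) = (6, 6)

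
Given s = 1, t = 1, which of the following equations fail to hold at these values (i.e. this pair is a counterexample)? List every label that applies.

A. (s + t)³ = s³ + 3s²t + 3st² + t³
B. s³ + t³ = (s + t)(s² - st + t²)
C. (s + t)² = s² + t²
Evaluating each claim at the given values:
A. LHS = 8, RHS = 8 → holds here (LHS = RHS)
B. LHS = 2, RHS = 2 → holds here (LHS = RHS)
C. LHS = 4, RHS = 2 → fails here (LHS ≠ RHS)

Answer: C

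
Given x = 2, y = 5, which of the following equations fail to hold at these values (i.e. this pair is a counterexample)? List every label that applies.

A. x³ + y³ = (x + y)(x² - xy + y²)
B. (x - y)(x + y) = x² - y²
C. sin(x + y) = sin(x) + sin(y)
C

Evaluating each claim at the given values:
A. LHS = 133, RHS = 133 → holds here (LHS = RHS)
B. LHS = -21, RHS = -21 → holds here (LHS = RHS)
C. LHS = sin(7) ≈ 0.657, RHS = sin(5) + sin(2) ≈ -0.04963 → fails here (LHS ≠ RHS)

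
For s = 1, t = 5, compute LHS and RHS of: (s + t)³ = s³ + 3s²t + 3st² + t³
LHS = (1 + 5)³ = 216
RHS = 1³ + 3·1²·5 + 3·1·5² + 5³ = 216

LHS = RHS: the two sides agree.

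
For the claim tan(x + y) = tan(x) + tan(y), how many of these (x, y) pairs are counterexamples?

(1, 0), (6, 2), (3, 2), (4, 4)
Testing each pair:
(1, 0): LHS = tan(1) ≈ 1.557, RHS = tan(1) ≈ 1.557 → satisfies claim
(6, 2): LHS = tan(8) ≈ -6.8, RHS = tan(2) + tan(6) ≈ -2.476 → counterexample
(3, 2): LHS = tan(5) ≈ -3.381, RHS = tan(2) + tan(3) ≈ -2.328 → counterexample
(4, 4): LHS = tan(8) ≈ -6.8, RHS = 2·tan(4) ≈ 2.316 → counterexample

That makes 3 counterexamples.

Answer: 3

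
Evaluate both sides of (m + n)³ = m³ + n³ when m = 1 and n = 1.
LHS = (1 + 1)³ = 8
RHS = 1³ + 1³ = 2

LHS ≠ RHS, so the equation does not hold here.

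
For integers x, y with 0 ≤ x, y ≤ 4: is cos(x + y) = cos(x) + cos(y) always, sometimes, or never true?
Never true

The claim fails for every pair in the range. For instance at (x, y) = (1, 0): LHS = cos(1) ≈ 0.5403, RHS = cos(1) + 1 ≈ 1.54.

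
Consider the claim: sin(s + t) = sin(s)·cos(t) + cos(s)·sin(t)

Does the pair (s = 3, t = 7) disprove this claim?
Substituting s = 3, t = 7:
LHS = sin(3 + 7) = sin(10) ≈ -0.544
RHS = sin(3)·cos(7) + cos(3)·sin(7) = sin(7)·cos(3) + sin(3)·cos(7) ≈ -0.544

The sides agree, so this pair does not disprove the claim.

Answer: No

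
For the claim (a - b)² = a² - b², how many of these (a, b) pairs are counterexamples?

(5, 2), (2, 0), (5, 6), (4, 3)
Testing each pair:
(5, 2): LHS = 9, RHS = 21 → counterexample
(2, 0): LHS = 4, RHS = 4 → satisfies claim
(5, 6): LHS = 1, RHS = -11 → counterexample
(4, 3): LHS = 1, RHS = 7 → counterexample

That makes 3 counterexamples.

Answer: 3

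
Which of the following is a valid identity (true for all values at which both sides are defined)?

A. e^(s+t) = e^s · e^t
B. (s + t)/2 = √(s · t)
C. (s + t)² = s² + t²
A: holds — e.g. at (4, 4), both sides equal e^8 ≈ 2981.
B: fails at (3, 5) — LHS = 4, RHS = √(15) ≈ 3.873.
C: fails at (2, 2) — LHS = 16, RHS = 8.

Answer: A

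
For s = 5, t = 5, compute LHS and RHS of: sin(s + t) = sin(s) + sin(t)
LHS = sin(5 + 5) = sin(10) ≈ -0.544
RHS = sin(5) + sin(5) = 2·sin(5) ≈ -1.918

LHS ≠ RHS (they differ by about 1.374), so the equation does not hold here.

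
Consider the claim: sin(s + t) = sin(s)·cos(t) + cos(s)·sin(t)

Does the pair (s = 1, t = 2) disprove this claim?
Substituting s = 1, t = 2:
LHS = sin(1 + 2) = sin(3) ≈ 0.1411
RHS = sin(1)·cos(2) + cos(1)·sin(2) = sin(1)·cos(2) + sin(2)·cos(1) ≈ 0.1411

The sides agree, so this pair does not disprove the claim.

Answer: No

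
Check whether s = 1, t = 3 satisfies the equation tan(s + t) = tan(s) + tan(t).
Fails

Substituting s = 1, t = 3:

LHS = tan(1 + 3) = tan(4) ≈ 1.158
RHS = tan(1) + tan(3) ≈ 1.415

LHS ≠ RHS, so the equation does not hold at this point.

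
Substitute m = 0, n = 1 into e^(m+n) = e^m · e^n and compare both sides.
LHS = e^(0+1) = e ≈ 2.718
RHS = e^0 · e^1 = e ≈ 2.718

LHS = RHS: the two sides agree.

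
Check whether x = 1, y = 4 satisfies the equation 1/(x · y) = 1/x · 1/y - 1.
Fails

Substituting x = 1, y = 4:

LHS = 1/(1 · 4) = 1/4
RHS = 1/1 · 1/4 - 1 = -3/4

LHS ≠ RHS, so the equation does not hold at this point.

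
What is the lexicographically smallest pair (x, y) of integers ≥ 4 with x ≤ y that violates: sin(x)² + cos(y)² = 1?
Substituting (4, 5) into the claim:
LHS = sin(4)² + cos(5)² ≈ 0.6532
RHS = 1

Since LHS ≠ RHS, this pair disproves the claim, and no lexicographically smaller pair (x ≤ y, integers ≥ 4) does.

For instance (5, 11) is also a counterexample (LHS = cos(11)² + sin(5)² ≈ 0.9196, RHS = 1), but it's lexicographically larger.

Answer: (x, y) = (4, 5)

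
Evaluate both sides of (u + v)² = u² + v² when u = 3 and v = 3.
LHS = (3 + 3)² = 36
RHS = 3² + 3² = 18

LHS ≠ RHS, so the equation does not hold here.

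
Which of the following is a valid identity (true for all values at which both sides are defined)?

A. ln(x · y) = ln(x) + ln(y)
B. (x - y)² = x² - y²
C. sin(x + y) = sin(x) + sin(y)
A: holds — e.g. at (1, 1), both sides equal 0.
B: fails at (1, 4) — LHS = 9, RHS = -15.
C: fails at (2, 7) — LHS = sin(9) ≈ 0.4121, RHS = sin(7) + sin(2) ≈ 1.566.

Answer: A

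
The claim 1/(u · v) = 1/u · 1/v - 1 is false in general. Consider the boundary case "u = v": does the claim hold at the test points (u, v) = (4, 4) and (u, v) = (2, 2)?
No, fails at both test points

At (4, 4): LHS = 1/16 ≠ RHS = -15/16
At (2, 2): LHS = 1/4 ≠ RHS = -3/4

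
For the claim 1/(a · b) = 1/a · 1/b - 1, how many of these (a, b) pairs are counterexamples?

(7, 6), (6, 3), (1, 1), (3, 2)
4

Testing each pair:
(7, 6): LHS = 1/42, RHS = -41/42 → counterexample
(6, 3): LHS = 1/18, RHS = -17/18 → counterexample
(1, 1): LHS = 1, RHS = 0 → counterexample
(3, 2): LHS = 1/6, RHS = -5/6 → counterexample

That makes 4 counterexamples.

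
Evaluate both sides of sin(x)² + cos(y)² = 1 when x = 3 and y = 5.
LHS = sin(3)² + cos(5)² ≈ 0.1004
RHS = 1

LHS ≠ RHS (they differ by about 0.8996), so the equation does not hold here.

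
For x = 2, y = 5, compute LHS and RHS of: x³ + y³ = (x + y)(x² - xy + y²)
LHS = 2³ + 5³ = 133
RHS = (2 + 5)(2² - 2·5 + 5²) = 133

LHS = RHS: the two sides agree.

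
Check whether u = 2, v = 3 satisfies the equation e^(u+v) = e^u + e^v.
Substituting u = 2, v = 3:

LHS = e^(2+3) = e^5 ≈ 148.4
RHS = e^2 + e^3 ≈ 27.47

LHS ≠ RHS, so the equation does not hold at this point.

Answer: Fails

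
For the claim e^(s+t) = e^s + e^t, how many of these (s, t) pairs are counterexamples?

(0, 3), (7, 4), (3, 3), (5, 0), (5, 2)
Testing each pair:
(0, 3): LHS = e^3 ≈ 20.09, RHS = 1 + e^3 ≈ 21.09 → counterexample
(7, 4): LHS = e^11 ≈ 59874.1, RHS = e^4 + e^7 ≈ 1151 → counterexample
(3, 3): LHS = e^6 ≈ 403.4, RHS = 2·e^3 ≈ 40.17 → counterexample
(5, 0): LHS = e^5 ≈ 148.4, RHS = 1 + e^5 ≈ 149.4 → counterexample
(5, 2): LHS = e^7 ≈ 1097, RHS = e^2 + e^5 ≈ 155.8 → counterexample

That makes 5 counterexamples.

Answer: 5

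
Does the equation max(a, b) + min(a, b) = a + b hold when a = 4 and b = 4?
Holds

Substituting a = 4, b = 4:

LHS = max(4, 4) + min(4, 4) = 8
RHS = 4 + 4 = 8

LHS = RHS, so the equation holds at this point.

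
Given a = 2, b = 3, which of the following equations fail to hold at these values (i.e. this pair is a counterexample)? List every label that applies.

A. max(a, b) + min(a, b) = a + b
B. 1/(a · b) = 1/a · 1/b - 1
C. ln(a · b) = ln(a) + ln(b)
Evaluating each claim at the given values:
A. LHS = 5, RHS = 5 → holds here (LHS = RHS)
B. LHS = 1/6, RHS = -5/6 → fails here (LHS ≠ RHS)
C. LHS = ln(6) ≈ 1.792, RHS = ln(2) + ln(3) ≈ 1.792 → holds here (LHS = RHS)

Answer: B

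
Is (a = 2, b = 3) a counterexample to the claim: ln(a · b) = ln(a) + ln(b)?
No

Substituting a = 2, b = 3:
LHS = ln(2 · 3) = ln(6) ≈ 1.792
RHS = ln(2) + ln(3) ≈ 1.792

The sides agree, so this pair does not disprove the claim.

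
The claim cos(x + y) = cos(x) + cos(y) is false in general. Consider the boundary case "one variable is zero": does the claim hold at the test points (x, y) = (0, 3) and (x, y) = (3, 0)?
At (0, 3): LHS = cos(3) ≈ -0.99 ≠ RHS = cos(3) + 1 ≈ 0.01001
At (3, 0): LHS = cos(3) ≈ -0.99 ≠ RHS = cos(3) + 1 ≈ 0.01001

Answer: No, fails at both test points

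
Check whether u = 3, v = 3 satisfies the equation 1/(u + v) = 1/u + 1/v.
Substituting u = 3, v = 3:

LHS = 1/(3 + 3) = 1/6
RHS = 1/3 + 1/3 = 2/3

LHS ≠ RHS, so the equation does not hold at this point.

Answer: Fails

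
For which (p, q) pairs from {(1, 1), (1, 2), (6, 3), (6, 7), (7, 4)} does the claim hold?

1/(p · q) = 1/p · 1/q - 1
Testing each pair:
(1, 1): LHS = 1, RHS = 0 → fails
(1, 2): LHS = 1/2, RHS = -1/2 → fails
(6, 3): LHS = 1/18, RHS = -17/18 → fails
(6, 7): LHS = 1/42, RHS = -41/42 → fails
(7, 4): LHS = 1/28, RHS = -27/28 → fails

No pair satisfies the claim.

Answer: None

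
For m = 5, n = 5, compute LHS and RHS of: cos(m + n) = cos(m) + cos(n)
LHS = cos(5 + 5) = cos(10) ≈ -0.8391
RHS = cos(5) + cos(5) = 2·cos(5) ≈ 0.5673

LHS ≠ RHS (they differ by about 1.406), so the equation does not hold here.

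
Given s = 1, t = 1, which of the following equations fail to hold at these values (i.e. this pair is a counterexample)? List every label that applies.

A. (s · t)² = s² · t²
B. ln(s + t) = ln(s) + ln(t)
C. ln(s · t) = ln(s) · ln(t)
B

Evaluating each claim at the given values:
A. LHS = 1, RHS = 1 → holds here (LHS = RHS)
B. LHS = ln(2) ≈ 0.6931, RHS = 0 → fails here (LHS ≠ RHS)
C. LHS = 0, RHS = 0 → holds here (LHS = RHS)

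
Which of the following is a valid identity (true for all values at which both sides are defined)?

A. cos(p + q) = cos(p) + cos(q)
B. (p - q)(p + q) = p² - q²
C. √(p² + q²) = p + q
A: fails at (1, 2) — LHS = cos(3) ≈ -0.99, RHS = cos(2) + cos(1) ≈ 0.1242.
B: holds — e.g. at (3, 4), both sides equal -7.
C: fails at (4, 6) — LHS = 2·√(13) ≈ 7.211, RHS = 10.

Answer: B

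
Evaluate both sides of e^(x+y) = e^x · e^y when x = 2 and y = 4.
LHS = e^(2+4) = e^6 ≈ 403.4
RHS = e^2 · e^4 = e^6 ≈ 403.4

LHS = RHS: the two sides agree.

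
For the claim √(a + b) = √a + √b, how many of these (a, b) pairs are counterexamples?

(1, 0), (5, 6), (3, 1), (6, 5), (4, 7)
Testing each pair:
(1, 0): LHS = 1, RHS = 1 → satisfies claim
(5, 6): LHS = √(11) ≈ 3.317, RHS = √(5) + √(6) ≈ 4.686 → counterexample
(3, 1): LHS = 2, RHS = 1 + √(3) ≈ 2.732 → counterexample
(6, 5): LHS = √(11) ≈ 3.317, RHS = √(5) + √(6) ≈ 4.686 → counterexample
(4, 7): LHS = √(11) ≈ 3.317, RHS = 2 + √(7) ≈ 4.646 → counterexample

That makes 4 counterexamples.

Answer: 4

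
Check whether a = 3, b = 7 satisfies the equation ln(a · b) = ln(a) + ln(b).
Holds

Substituting a = 3, b = 7:

LHS = ln(3 · 7) = ln(21) ≈ 3.045
RHS = ln(3) + ln(7) ≈ 3.045

LHS = RHS, so the equation holds at this point.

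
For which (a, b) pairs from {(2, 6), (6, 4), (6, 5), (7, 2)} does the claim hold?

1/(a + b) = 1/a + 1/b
Testing each pair:
(2, 6): LHS = 1/8, RHS = 2/3 → fails
(6, 4): LHS = 1/10, RHS = 5/12 → fails
(6, 5): LHS = 1/11, RHS = 11/30 → fails
(7, 2): LHS = 1/9, RHS = 9/14 → fails

No pair satisfies the claim.

Answer: None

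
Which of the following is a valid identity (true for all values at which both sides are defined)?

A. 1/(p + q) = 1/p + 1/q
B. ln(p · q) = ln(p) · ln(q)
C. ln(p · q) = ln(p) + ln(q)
C

A: fails at (2, 5) — LHS = 1/7, RHS = 7/10.
B: fails at (1, 3) — LHS = ln(3) ≈ 1.099, RHS = 0.
C: holds — e.g. at (4, 6), both sides equal ln(24) ≈ 3.178.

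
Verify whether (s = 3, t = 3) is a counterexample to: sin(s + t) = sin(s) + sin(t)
Substituting s = 3, t = 3:
LHS = sin(3 + 3) = sin(6) ≈ -0.2794
RHS = sin(3) + sin(3) = 2·sin(3) ≈ 0.2822

Since LHS ≠ RHS, this pair disproves the claim.

Answer: Yes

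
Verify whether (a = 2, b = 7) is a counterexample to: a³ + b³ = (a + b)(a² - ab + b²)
Substituting a = 2, b = 7:
LHS = 2³ + 7³ = 351
RHS = (2 + 7)(2² - 2·7 + 7²) = 351

The sides agree, so this pair does not disprove the claim.

Answer: No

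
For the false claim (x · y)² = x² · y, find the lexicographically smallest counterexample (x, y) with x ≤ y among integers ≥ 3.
Substituting (3, 3) into the claim:
LHS = (3 · 3)² = 81
RHS = 3² · 3 = 27

Since LHS ≠ RHS, this pair disproves the claim, and no lexicographically smaller pair (x ≤ y, integers ≥ 3) does.

For instance (9, 9) is also a counterexample (LHS = 6561, RHS = 729), but it's lexicographically larger.

Answer: (x, y) = (3, 3)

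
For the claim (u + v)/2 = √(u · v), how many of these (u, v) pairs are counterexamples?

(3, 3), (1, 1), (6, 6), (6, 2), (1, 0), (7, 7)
Testing each pair:
(3, 3): LHS = 3, RHS = 3 → satisfies claim
(1, 1): LHS = 1, RHS = 1 → satisfies claim
(6, 6): LHS = 6, RHS = 6 → satisfies claim
(6, 2): LHS = 4, RHS = 2·√(3) ≈ 3.464 → counterexample
(1, 0): LHS = 1/2, RHS = 0 → counterexample
(7, 7): LHS = 7, RHS = 7 → satisfies claim

That makes 2 counterexamples.

Answer: 2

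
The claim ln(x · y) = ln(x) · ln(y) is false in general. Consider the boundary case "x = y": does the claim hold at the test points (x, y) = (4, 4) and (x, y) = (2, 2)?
No, fails at both test points

At (4, 4): LHS = ln(16) ≈ 2.773 ≠ RHS = ln(4)² ≈ 1.922
At (2, 2): LHS = ln(4) ≈ 1.386 ≠ RHS = ln(2)² ≈ 0.4805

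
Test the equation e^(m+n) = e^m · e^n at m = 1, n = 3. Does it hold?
Substituting m = 1, n = 3:

LHS = e^(1+3) = e^4 ≈ 54.6
RHS = e^1 · e^3 = e^4 ≈ 54.6

LHS = RHS, so the equation holds at this point.

Answer: Holds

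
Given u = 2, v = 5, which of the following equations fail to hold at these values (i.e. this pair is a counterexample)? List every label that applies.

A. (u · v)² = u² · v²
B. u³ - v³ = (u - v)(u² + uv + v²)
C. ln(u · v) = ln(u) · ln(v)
Evaluating each claim at the given values:
A. LHS = 100, RHS = 100 → holds here (LHS = RHS)
B. LHS = -117, RHS = -117 → holds here (LHS = RHS)
C. LHS = ln(10) ≈ 2.303, RHS = ln(2)·ln(5) ≈ 1.116 → fails here (LHS ≠ RHS)

Answer: C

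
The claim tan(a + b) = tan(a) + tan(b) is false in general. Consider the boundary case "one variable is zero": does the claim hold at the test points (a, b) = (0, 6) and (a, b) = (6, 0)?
Yes, holds at both test points

At (0, 6): LHS = tan(6) ≈ -0.291, RHS = tan(6) ≈ -0.291 → equal
At (6, 0): LHS = tan(6) ≈ -0.291, RHS = tan(6) ≈ -0.291 → equal

So the claim does hold at both of these boundary points, even though it is not an identity.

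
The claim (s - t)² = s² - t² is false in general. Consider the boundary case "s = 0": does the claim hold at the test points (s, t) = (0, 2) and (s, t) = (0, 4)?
At (0, 2): LHS = 4 ≠ RHS = -4
At (0, 4): LHS = 16 ≠ RHS = -16

Answer: No, fails at both test points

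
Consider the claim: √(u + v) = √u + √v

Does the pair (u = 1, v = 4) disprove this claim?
Substituting u = 1, v = 4:
LHS = √(1 + 4) = √(5) ≈ 2.236
RHS = √1 + √4 = 3

Since LHS ≠ RHS, this pair disproves the claim.

Answer: Yes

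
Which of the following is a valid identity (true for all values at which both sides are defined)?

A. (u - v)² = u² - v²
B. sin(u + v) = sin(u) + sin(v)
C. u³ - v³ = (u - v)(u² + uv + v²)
C

A: fails at (2, 4) — LHS = 4, RHS = -12.
B: fails at (1, 2) — LHS = sin(3) ≈ 0.1411, RHS = sin(1) + sin(2) ≈ 1.751.
C: holds — e.g. at (0, 1), both sides equal -1.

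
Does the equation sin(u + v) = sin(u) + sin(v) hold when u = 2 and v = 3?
Fails

Substituting u = 2, v = 3:

LHS = sin(2 + 3) = sin(5) ≈ -0.9589
RHS = sin(2) + sin(3) ≈ 1.05

LHS ≠ RHS, so the equation does not hold at this point.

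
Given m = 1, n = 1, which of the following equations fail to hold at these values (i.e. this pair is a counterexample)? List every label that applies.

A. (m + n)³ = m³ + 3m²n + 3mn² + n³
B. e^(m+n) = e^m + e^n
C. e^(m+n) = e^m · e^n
Evaluating each claim at the given values:
A. LHS = 8, RHS = 8 → holds here (LHS = RHS)
B. LHS = e^2 ≈ 7.389, RHS = 2·e ≈ 5.437 → fails here (LHS ≠ RHS)
C. LHS = e^2 ≈ 7.389, RHS = e^2 ≈ 7.389 → holds here (LHS = RHS)

Answer: B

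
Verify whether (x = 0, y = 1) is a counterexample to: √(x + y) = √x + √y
No

Substituting x = 0, y = 1:
LHS = √(0 + 1) = 1
RHS = √0 + √1 = 1

The sides agree, so this pair does not disprove the claim.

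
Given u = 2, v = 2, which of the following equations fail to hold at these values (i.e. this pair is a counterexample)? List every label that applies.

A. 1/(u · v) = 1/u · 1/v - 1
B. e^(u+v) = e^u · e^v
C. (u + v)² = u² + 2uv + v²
A

Evaluating each claim at the given values:
A. LHS = 1/4, RHS = -3/4 → fails here (LHS ≠ RHS)
B. LHS = e^4 ≈ 54.6, RHS = e^4 ≈ 54.6 → holds here (LHS = RHS)
C. LHS = 16, RHS = 16 → holds here (LHS = RHS)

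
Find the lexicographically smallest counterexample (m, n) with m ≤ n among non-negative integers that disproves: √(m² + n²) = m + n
Substituting (1, 1) into the claim:
LHS = √(1² + 1²) = √(2) ≈ 1.414
RHS = 1 + 1 = 2

Since LHS ≠ RHS, this pair disproves the claim, and no lexicographically smaller pair (m ≤ n, non-negative integers) does.

For instance (1, 2) is also a counterexample (LHS = √(5) ≈ 2.236, RHS = 3), but it's lexicographically larger.

Answer: (m, n) = (1, 1)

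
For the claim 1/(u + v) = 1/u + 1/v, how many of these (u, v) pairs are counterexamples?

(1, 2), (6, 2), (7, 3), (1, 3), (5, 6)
5

Testing each pair:
(1, 2): LHS = 1/3, RHS = 3/2 → counterexample
(6, 2): LHS = 1/8, RHS = 2/3 → counterexample
(7, 3): LHS = 1/10, RHS = 10/21 → counterexample
(1, 3): LHS = 1/4, RHS = 4/3 → counterexample
(5, 6): LHS = 1/11, RHS = 11/30 → counterexample

That makes 5 counterexamples.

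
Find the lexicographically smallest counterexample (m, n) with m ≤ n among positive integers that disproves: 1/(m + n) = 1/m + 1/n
(m, n) = (1, 1)

Substituting (1, 1) into the claim:
LHS = 1/(1 + 1) = 1/2
RHS = 1/1 + 1/1 = 2

Since LHS ≠ RHS, this pair disproves the claim, and no lexicographically smaller pair (m ≤ n, positive integers) does.

For instance (7, 7) is also a counterexample (LHS = 1/14, RHS = 2/7), but it's lexicographically larger.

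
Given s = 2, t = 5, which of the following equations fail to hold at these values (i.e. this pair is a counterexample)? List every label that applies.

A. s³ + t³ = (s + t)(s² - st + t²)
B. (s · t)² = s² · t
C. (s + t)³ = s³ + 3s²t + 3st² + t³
B

Evaluating each claim at the given values:
A. LHS = 133, RHS = 133 → holds here (LHS = RHS)
B. LHS = 100, RHS = 20 → fails here (LHS ≠ RHS)
C. LHS = 343, RHS = 343 → holds here (LHS = RHS)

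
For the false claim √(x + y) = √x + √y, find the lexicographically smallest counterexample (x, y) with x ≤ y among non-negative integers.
(x, y) = (1, 1)

Substituting (1, 1) into the claim:
LHS = √(1 + 1) = √(2) ≈ 1.414
RHS = √1 + √1 = 2

Since LHS ≠ RHS, this pair disproves the claim, and no lexicographically smaller pair (x ≤ y, non-negative integers) does.

For instance (4, 7) is also a counterexample (LHS = √(11) ≈ 3.317, RHS = 2 + √(7) ≈ 4.646), but it's lexicographically larger.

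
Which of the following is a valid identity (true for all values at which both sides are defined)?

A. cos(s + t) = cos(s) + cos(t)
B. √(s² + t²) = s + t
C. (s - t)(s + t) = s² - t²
A: fails at (4, 6) — LHS = cos(10) ≈ -0.8391, RHS = cos(4) + cos(6) ≈ 0.3065.
B: fails at (2, 5) — LHS = √(29) ≈ 5.385, RHS = 7.
C: holds — e.g. at (2, 4), both sides equal -12.

Answer: C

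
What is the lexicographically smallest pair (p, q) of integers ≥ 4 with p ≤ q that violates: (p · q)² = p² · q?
(p, q) = (4, 4)

Substituting (4, 4) into the claim:
LHS = (4 · 4)² = 256
RHS = 4² · 4 = 64

Since LHS ≠ RHS, this pair disproves the claim, and no lexicographically smaller pair (p ≤ q, integers ≥ 4) does.

For instance (4, 9) is also a counterexample (LHS = 1296, RHS = 144), but it's lexicographically larger.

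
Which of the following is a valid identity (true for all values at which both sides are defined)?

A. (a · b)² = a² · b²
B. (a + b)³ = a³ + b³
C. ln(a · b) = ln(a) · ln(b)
A

A: holds — e.g. at (1, 1), both sides equal 1.
B: fails at (2, 5) — LHS = 343, RHS = 133.
C: fails at (2, 7) — LHS = ln(14) ≈ 2.639, RHS = ln(2)·ln(7) ≈ 1.349.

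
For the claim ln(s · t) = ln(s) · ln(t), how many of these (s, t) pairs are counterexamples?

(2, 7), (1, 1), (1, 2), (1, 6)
Testing each pair:
(2, 7): LHS = ln(14) ≈ 2.639, RHS = ln(2)·ln(7) ≈ 1.349 → counterexample
(1, 1): LHS = 0, RHS = 0 → satisfies claim
(1, 2): LHS = ln(2) ≈ 0.6931, RHS = 0 → counterexample
(1, 6): LHS = ln(6) ≈ 1.792, RHS = 0 → counterexample

That makes 3 counterexamples.

Answer: 3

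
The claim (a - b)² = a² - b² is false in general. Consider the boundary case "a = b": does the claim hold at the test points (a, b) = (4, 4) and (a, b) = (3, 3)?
Yes, holds at both test points

At (4, 4): LHS = 0, RHS = 0 → equal
At (3, 3): LHS = 0, RHS = 0 → equal

So the claim does hold at both of these boundary points, even though it is not an identity.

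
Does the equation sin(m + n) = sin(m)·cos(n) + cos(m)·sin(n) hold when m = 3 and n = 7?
Substituting m = 3, n = 7:

LHS = sin(3 + 7) = sin(10) ≈ -0.544
RHS = sin(3)·cos(7) + cos(3)·sin(7) = sin(7)·cos(3) + sin(3)·cos(7) ≈ -0.544

LHS = RHS, so the equation holds at this point.

Answer: Holds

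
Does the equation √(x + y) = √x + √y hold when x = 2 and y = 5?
Substituting x = 2, y = 5:

LHS = √(2 + 5) = √(7) ≈ 2.646
RHS = √2 + √5 = √(2) + √(5) ≈ 3.65

LHS ≠ RHS, so the equation does not hold at this point.

Answer: Fails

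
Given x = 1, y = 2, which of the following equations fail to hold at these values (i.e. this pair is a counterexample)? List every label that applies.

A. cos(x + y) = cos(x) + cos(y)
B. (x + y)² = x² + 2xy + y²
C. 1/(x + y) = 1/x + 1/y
Evaluating each claim at the given values:
A. LHS = cos(3) ≈ -0.99, RHS = cos(2) + cos(1) ≈ 0.1242 → fails here (LHS ≠ RHS)
B. LHS = 9, RHS = 9 → holds here (LHS = RHS)
C. LHS = 1/3, RHS = 3/2 → fails here (LHS ≠ RHS)

Answer: A, C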